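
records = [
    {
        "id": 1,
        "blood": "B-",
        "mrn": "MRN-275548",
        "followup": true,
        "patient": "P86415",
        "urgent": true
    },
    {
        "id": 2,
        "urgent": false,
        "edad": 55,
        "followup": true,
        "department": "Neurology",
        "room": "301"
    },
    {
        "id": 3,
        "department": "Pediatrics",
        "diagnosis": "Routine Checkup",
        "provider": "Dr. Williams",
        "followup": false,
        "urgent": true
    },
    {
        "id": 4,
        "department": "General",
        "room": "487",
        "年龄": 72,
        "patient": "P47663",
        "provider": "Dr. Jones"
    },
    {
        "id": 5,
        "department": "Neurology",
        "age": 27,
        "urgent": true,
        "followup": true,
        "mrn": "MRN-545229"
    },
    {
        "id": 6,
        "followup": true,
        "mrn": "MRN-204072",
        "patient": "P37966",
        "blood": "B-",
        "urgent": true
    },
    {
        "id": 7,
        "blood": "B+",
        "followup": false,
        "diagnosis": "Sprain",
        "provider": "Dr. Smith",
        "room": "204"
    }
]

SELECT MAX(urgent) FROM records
True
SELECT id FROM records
[1, 2, 3, 4, 5, 6, 7]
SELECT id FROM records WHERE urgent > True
[]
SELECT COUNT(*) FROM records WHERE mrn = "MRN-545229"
1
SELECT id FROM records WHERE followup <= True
[1, 2, 3, 5, 6, 7]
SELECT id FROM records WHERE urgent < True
[2]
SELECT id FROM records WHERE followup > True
[]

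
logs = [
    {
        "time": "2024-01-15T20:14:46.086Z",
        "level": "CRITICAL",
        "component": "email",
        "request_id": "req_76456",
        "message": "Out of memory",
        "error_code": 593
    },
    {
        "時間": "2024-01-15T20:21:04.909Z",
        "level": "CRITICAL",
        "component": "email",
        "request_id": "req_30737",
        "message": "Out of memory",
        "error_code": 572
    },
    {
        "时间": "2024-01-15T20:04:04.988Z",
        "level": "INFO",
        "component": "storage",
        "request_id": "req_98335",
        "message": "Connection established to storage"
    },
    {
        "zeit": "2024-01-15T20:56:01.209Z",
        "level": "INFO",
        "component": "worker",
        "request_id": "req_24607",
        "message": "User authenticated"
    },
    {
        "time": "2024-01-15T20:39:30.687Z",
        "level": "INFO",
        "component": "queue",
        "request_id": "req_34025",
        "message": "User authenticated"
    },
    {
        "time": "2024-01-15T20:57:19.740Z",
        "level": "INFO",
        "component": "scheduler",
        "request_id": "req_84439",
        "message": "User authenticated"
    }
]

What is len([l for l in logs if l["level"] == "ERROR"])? 0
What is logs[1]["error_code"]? 572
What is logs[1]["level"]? "CRITICAL"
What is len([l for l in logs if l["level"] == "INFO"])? 4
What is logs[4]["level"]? "INFO"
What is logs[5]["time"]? "2024-01-15T20:57:19.740Z"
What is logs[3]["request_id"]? "req_24607"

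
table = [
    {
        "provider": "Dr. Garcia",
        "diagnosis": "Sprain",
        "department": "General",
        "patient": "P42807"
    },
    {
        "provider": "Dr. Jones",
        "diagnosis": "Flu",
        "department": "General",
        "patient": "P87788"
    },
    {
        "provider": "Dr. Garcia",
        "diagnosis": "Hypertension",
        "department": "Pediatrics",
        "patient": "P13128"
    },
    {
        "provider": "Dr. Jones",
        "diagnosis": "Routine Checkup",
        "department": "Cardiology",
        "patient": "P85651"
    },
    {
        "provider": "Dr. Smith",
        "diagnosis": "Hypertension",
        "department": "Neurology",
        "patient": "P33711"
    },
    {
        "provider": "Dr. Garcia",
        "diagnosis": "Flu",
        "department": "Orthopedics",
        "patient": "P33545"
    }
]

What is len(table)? 6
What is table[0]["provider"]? "Dr. Garcia"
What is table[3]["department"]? "Cardiology"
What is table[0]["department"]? "General"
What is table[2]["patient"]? "P13128"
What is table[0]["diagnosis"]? "Sprain"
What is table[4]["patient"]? "P33711"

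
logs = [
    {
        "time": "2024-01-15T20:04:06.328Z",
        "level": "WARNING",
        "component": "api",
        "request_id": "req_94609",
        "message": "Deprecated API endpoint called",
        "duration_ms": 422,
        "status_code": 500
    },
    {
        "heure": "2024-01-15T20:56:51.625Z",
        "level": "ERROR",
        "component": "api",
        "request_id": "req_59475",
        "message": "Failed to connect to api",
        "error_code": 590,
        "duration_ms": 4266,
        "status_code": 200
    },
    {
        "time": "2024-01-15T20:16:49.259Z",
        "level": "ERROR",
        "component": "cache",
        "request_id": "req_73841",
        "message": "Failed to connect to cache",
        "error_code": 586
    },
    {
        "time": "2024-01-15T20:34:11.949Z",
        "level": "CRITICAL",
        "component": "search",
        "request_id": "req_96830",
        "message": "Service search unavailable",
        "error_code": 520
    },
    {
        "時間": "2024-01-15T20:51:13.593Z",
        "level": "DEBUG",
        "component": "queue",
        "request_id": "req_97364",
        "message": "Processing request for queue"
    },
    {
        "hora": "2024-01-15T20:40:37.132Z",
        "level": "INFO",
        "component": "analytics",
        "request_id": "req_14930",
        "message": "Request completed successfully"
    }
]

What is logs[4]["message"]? "Processing request for queue"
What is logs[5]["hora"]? "2024-01-15T20:40:37.132Z"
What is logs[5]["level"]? "INFO"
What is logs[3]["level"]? "CRITICAL"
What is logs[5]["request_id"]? "req_14930"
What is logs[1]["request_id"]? "req_59475"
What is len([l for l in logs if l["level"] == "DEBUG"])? 1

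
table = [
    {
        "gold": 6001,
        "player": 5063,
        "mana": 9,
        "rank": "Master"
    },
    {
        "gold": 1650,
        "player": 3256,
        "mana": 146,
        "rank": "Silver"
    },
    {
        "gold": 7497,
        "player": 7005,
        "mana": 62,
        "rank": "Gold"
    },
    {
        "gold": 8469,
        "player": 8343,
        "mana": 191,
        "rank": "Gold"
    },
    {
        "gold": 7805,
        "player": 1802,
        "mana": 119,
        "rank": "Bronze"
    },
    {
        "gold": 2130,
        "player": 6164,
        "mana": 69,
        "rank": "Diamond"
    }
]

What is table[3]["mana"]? 191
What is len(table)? 6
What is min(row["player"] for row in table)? 1802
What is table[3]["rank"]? "Gold"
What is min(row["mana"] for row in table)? 9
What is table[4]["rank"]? "Bronze"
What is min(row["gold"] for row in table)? 1650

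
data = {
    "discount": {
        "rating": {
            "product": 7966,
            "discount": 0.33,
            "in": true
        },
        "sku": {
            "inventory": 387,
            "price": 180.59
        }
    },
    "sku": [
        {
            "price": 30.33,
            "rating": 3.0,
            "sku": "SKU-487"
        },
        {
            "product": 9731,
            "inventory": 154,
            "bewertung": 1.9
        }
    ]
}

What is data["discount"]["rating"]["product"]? 7966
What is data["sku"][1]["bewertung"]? 1.9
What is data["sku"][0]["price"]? 30.33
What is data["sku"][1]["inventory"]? 154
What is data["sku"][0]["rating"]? 3.0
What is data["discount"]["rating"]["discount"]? 0.33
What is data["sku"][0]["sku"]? "SKU-487"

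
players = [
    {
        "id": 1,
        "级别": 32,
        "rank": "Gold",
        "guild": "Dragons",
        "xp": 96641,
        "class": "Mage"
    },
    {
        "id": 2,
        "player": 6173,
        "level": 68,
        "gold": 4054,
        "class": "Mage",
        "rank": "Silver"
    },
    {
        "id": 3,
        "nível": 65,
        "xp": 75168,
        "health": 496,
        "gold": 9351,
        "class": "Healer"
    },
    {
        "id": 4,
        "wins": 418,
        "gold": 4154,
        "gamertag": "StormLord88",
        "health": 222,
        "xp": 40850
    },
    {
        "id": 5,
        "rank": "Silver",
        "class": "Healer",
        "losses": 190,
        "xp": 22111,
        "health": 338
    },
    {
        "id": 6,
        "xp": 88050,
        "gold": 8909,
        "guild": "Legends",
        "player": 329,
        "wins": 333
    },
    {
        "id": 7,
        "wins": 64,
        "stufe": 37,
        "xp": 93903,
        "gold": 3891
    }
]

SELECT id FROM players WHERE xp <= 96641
[1, 3, 4, 5, 6, 7]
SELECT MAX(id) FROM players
7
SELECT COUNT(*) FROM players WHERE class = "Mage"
2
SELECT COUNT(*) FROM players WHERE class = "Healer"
2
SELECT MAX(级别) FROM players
32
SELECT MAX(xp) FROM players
96641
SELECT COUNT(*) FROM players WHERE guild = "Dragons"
1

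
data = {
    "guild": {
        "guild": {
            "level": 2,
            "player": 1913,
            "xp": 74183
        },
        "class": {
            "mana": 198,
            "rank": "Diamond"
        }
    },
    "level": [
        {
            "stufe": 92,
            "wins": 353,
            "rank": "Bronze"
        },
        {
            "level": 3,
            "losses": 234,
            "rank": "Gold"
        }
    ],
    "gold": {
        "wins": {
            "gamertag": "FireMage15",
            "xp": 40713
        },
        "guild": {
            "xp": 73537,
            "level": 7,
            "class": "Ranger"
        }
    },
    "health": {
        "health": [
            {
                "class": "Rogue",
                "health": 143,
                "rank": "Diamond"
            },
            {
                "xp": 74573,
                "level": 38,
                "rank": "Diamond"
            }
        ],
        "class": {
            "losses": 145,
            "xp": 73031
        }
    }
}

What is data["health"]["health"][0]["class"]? "Rogue"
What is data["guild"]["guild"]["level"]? 2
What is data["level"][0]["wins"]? 353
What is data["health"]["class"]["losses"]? 145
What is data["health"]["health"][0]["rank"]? "Diamond"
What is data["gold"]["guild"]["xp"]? 73537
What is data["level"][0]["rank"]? "Bronze"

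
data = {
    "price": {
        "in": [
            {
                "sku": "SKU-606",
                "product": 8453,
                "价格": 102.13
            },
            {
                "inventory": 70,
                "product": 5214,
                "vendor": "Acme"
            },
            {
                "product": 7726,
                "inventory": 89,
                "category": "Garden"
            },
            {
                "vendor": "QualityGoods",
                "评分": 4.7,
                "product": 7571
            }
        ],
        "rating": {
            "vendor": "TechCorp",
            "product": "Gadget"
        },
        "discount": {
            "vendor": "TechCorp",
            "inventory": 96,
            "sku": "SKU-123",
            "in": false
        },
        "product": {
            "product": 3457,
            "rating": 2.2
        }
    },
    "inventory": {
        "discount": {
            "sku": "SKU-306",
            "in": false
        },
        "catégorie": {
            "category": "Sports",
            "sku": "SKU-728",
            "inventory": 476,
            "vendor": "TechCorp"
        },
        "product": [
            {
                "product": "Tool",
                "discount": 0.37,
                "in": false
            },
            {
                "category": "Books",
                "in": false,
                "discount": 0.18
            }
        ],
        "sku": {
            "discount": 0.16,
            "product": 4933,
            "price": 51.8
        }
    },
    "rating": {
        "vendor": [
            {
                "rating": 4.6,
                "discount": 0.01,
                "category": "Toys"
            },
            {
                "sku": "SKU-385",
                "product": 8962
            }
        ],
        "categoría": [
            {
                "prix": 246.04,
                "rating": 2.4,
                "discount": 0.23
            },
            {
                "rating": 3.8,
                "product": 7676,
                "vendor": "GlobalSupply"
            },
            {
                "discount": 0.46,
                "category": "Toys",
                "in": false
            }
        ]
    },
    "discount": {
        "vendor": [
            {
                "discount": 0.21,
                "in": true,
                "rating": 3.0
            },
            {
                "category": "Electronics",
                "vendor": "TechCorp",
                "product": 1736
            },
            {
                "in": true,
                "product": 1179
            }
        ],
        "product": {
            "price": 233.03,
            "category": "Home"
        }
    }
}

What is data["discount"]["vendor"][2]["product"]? 1179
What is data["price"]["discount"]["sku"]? "SKU-123"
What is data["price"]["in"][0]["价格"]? 102.13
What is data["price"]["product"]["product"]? 3457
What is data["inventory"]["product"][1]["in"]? False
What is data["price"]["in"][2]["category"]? "Garden"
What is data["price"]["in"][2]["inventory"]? 89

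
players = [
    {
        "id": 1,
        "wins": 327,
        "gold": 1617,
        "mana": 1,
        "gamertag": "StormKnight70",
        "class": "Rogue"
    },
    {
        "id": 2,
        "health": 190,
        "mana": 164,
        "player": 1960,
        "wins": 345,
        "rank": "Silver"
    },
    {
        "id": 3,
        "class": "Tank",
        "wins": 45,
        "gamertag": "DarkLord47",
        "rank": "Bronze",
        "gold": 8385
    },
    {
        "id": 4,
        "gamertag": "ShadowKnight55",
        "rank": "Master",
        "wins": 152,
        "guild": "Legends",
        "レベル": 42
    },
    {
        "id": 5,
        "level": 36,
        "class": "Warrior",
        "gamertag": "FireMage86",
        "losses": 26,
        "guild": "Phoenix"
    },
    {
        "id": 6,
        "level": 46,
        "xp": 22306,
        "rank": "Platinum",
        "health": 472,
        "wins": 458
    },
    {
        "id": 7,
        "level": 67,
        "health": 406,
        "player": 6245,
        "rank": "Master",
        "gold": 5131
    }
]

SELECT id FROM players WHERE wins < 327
[3, 4]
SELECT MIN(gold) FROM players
1617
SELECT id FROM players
[1, 2, 3, 4, 5, 6, 7]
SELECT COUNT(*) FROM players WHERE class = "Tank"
1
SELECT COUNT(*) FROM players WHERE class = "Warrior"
1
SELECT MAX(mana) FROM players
164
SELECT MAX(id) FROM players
7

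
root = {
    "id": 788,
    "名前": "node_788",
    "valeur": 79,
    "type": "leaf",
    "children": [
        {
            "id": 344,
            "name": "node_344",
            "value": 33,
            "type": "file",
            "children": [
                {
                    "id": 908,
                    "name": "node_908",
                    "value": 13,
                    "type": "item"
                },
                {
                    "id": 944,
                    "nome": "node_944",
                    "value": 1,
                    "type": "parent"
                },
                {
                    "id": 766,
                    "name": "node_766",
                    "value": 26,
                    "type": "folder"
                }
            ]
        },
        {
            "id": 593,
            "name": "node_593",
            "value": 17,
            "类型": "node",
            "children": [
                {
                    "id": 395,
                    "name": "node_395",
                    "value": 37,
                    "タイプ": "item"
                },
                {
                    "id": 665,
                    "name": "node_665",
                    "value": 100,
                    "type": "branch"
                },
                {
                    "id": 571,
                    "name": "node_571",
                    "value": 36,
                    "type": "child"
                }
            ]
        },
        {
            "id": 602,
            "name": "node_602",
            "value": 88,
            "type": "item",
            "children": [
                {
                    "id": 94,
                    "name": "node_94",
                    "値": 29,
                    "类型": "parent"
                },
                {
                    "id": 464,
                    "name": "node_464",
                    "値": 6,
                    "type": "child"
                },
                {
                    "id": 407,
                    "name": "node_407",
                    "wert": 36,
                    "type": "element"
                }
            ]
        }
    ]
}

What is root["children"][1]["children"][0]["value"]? 37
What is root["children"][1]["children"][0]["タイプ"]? "item"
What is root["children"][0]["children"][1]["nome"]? "node_944"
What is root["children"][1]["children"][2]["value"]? 36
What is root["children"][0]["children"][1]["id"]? 944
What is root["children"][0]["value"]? 33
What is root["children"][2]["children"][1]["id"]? 464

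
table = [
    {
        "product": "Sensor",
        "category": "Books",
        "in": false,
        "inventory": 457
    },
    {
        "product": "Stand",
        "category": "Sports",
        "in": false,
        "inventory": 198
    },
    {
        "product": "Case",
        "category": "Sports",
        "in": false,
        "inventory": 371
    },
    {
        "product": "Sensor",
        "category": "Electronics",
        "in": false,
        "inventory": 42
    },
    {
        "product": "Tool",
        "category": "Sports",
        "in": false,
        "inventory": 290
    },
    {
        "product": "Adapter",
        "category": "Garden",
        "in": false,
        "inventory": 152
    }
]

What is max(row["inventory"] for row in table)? 457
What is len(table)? 6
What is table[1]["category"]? "Sports"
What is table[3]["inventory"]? 42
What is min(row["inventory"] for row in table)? 42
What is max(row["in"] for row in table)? False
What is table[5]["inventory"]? 152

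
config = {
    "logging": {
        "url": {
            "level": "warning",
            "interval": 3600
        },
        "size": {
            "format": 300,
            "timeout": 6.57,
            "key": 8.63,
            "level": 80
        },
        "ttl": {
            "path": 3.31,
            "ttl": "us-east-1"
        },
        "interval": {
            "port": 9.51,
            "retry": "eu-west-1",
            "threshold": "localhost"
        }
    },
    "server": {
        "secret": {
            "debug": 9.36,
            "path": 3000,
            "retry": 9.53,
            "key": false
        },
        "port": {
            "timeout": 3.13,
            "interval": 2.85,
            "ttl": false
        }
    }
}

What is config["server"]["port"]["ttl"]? False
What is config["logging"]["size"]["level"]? 80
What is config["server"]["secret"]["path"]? 3000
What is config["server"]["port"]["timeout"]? 3.13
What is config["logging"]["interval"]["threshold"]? "localhost"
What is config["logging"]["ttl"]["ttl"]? "us-east-1"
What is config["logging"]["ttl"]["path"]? 3.31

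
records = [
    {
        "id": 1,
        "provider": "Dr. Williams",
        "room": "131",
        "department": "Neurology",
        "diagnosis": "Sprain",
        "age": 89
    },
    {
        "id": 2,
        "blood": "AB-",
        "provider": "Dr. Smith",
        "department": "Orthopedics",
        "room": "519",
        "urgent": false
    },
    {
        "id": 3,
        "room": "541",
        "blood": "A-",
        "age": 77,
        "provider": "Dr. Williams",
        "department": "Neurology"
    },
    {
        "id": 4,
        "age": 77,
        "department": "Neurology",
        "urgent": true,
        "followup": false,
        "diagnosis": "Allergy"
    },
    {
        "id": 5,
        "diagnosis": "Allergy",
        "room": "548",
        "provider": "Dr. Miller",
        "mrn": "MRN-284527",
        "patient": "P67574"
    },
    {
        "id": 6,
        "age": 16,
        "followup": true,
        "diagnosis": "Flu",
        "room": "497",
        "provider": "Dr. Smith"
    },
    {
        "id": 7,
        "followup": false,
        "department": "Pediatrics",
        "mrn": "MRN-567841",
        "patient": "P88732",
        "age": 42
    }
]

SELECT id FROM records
[1, 2, 3, 4, 5, 6, 7]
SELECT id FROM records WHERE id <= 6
[1, 2, 3, 4, 5, 6]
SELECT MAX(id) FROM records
7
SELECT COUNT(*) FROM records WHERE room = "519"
1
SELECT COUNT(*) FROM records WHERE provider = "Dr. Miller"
1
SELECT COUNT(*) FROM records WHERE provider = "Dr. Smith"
2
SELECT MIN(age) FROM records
16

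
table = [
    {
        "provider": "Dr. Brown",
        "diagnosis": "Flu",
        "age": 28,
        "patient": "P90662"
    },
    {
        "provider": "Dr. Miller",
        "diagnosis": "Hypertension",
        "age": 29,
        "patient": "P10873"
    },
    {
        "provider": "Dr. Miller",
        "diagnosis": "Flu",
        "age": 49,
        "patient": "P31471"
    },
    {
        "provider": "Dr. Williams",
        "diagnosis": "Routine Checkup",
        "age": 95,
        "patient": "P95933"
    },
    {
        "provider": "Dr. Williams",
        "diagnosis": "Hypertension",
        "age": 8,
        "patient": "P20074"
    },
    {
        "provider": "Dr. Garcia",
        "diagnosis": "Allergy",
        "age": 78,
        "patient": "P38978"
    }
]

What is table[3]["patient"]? "P95933"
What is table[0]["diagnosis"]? "Flu"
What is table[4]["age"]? 8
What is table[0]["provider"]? "Dr. Brown"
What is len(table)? 6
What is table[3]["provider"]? "Dr. Williams"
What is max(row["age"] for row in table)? 95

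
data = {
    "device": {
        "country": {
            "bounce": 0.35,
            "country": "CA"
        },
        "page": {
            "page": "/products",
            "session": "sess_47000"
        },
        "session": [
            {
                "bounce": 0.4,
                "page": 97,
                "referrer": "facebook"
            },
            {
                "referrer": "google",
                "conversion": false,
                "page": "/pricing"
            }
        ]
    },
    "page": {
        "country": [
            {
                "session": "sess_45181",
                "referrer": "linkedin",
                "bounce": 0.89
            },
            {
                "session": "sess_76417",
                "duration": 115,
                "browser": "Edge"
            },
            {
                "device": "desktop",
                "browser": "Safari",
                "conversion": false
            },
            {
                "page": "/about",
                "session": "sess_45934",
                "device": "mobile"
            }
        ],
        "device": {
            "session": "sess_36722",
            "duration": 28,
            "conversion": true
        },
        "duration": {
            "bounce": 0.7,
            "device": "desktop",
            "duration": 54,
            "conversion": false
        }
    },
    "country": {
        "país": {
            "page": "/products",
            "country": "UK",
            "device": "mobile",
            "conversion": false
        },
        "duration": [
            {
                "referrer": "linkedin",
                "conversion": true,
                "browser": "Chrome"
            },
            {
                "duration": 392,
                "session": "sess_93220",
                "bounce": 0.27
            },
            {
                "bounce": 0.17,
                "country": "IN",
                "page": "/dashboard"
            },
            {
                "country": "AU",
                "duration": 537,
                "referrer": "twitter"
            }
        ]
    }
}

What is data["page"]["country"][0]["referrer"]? "linkedin"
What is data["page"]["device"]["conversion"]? True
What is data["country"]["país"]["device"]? "mobile"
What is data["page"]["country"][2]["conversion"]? False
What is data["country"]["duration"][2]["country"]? "IN"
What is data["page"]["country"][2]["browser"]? "Safari"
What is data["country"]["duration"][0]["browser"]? "Chrome"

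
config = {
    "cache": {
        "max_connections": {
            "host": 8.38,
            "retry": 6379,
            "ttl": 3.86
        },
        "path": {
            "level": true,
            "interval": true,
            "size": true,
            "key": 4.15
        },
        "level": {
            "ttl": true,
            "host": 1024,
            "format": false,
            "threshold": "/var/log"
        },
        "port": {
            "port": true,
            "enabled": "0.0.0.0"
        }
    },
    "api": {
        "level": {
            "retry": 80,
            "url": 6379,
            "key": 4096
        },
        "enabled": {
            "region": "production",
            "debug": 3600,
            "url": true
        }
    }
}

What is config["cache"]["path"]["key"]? 4.15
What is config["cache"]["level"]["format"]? False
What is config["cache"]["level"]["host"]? 1024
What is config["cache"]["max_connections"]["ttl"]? 3.86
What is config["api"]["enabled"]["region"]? "production"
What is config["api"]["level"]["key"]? 4096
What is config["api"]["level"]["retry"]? 80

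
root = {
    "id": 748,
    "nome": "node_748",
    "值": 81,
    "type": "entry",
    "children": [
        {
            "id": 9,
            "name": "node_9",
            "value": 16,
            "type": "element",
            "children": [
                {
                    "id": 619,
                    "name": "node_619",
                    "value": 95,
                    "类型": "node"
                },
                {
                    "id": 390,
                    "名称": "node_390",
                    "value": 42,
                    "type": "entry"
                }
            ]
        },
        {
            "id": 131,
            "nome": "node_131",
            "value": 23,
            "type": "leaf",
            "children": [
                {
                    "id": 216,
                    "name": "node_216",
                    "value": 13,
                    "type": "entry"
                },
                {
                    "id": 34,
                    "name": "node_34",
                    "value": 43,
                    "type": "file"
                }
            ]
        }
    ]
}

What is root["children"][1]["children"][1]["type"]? "file"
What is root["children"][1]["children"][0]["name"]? "node_216"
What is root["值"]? 81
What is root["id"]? 748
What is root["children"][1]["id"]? 131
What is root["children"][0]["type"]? "element"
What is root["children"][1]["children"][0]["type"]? "entry"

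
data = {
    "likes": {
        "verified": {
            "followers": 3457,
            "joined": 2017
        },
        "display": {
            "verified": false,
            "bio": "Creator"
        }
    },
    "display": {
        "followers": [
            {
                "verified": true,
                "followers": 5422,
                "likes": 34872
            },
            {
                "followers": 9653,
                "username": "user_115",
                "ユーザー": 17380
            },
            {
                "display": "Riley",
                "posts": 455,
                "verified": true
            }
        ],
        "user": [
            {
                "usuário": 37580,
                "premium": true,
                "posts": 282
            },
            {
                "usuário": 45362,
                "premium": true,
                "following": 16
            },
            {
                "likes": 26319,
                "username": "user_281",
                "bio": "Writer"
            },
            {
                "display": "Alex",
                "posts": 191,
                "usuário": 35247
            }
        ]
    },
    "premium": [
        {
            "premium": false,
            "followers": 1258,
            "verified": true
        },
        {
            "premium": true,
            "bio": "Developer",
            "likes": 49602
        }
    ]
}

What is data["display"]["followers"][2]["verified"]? True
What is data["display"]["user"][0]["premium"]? True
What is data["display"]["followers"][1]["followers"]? 9653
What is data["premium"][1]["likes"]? 49602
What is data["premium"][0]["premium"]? False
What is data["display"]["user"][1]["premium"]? True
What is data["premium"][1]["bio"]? "Developer"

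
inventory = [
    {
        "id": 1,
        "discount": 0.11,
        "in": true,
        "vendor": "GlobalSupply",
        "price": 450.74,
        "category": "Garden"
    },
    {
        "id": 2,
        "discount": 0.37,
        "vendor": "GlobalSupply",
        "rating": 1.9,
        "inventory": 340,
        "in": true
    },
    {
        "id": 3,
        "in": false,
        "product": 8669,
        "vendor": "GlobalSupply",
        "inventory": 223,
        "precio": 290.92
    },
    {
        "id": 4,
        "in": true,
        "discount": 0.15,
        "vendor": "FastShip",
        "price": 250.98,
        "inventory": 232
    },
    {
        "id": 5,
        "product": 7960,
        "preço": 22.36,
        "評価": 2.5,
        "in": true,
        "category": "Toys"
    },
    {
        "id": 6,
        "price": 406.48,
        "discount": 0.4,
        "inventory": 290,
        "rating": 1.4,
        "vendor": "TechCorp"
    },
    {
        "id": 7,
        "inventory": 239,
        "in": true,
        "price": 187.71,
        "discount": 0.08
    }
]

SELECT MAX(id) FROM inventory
7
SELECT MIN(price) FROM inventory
187.71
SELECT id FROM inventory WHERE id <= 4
[1, 2, 3, 4]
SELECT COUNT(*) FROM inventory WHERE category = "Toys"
1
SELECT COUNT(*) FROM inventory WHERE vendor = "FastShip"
1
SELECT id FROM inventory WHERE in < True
[3]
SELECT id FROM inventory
[1, 2, 3, 4, 5, 6, 7]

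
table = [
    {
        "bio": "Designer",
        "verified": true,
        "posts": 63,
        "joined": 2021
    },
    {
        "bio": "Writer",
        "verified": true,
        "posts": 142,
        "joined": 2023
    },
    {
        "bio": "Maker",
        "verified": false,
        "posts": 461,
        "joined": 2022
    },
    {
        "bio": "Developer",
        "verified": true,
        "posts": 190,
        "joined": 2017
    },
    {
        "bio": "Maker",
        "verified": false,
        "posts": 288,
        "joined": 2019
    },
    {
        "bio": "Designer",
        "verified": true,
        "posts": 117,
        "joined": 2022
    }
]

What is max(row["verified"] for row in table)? True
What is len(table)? 6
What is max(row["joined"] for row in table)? 2023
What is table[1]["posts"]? 142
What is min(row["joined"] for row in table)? 2017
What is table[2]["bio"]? "Maker"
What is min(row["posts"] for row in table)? 63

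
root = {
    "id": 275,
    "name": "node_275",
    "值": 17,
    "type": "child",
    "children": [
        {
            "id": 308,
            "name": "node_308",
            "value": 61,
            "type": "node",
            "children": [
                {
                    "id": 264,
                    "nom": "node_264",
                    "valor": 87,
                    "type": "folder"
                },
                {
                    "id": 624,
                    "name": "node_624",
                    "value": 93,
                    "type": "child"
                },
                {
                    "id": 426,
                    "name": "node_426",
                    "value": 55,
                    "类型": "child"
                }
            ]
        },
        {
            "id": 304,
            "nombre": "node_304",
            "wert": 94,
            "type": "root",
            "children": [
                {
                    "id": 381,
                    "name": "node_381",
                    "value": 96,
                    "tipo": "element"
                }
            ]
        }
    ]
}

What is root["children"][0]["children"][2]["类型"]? "child"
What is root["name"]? "node_275"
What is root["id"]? 275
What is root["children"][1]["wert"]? 94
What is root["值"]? 17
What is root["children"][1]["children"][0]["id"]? 381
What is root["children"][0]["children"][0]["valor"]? 87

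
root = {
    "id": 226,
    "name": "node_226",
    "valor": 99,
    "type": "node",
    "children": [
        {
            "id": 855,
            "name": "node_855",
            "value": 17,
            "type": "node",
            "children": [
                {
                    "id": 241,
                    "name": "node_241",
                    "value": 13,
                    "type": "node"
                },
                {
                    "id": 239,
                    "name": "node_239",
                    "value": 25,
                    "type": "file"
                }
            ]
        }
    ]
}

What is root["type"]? "node"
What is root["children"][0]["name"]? "node_855"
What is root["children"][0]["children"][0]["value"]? 13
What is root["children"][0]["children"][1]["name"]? "node_239"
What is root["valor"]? 99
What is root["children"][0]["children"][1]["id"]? 239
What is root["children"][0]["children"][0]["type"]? "node"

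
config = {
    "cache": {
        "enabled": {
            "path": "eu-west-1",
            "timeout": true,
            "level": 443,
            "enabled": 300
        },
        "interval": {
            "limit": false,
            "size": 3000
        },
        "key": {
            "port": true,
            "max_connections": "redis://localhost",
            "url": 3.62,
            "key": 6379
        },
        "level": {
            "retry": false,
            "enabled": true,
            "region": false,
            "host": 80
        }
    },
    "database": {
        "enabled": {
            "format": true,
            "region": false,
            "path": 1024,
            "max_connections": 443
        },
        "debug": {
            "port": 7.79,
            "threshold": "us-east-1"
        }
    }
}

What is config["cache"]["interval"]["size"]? 3000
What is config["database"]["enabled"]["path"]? 1024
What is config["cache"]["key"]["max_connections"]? "redis://localhost"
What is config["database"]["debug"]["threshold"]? "us-east-1"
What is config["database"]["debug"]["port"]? 7.79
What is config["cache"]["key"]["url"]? 3.62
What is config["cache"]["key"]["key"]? 6379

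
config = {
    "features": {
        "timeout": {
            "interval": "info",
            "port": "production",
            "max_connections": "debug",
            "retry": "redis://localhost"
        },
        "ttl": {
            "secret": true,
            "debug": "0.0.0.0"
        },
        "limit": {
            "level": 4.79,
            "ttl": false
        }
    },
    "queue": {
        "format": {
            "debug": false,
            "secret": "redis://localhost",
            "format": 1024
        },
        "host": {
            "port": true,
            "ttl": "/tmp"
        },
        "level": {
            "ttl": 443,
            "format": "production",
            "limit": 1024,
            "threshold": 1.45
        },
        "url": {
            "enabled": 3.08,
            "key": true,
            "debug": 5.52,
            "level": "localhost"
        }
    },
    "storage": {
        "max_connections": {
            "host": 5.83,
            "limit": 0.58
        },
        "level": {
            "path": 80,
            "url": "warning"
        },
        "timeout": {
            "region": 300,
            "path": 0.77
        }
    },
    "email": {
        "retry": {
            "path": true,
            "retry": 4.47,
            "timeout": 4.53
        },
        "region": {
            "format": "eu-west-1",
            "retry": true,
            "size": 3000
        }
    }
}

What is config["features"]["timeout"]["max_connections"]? "debug"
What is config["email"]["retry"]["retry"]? 4.47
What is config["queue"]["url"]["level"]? "localhost"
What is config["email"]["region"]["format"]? "eu-west-1"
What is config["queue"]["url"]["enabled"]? 3.08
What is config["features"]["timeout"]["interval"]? "info"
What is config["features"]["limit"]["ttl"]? False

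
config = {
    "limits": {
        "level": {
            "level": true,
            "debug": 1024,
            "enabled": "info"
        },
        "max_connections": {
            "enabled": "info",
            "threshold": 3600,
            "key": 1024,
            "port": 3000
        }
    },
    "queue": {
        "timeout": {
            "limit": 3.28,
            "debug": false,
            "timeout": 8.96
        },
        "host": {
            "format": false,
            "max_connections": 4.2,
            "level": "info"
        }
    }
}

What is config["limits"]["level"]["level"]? True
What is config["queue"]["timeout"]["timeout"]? 8.96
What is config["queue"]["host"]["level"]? "info"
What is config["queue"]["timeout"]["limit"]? 3.28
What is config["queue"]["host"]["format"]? False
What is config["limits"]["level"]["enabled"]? "info"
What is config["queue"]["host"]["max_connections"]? 4.2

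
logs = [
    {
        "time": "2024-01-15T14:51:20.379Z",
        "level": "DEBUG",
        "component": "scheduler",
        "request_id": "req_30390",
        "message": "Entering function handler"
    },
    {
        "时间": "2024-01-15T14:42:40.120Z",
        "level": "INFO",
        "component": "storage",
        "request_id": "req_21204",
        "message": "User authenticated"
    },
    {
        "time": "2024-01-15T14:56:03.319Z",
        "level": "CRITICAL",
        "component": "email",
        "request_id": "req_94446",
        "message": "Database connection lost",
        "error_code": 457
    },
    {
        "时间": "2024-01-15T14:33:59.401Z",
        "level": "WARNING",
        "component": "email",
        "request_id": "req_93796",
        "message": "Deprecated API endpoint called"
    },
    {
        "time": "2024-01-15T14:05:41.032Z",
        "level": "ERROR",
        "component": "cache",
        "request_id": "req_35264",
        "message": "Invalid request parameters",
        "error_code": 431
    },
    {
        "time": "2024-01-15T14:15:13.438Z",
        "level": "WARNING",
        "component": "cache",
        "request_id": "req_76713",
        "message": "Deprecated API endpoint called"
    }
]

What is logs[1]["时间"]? "2024-01-15T14:42:40.120Z"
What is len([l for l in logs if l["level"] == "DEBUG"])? 1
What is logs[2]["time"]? "2024-01-15T14:56:03.319Z"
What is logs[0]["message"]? "Entering function handler"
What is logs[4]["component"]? "cache"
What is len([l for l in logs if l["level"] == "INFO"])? 1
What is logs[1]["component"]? "storage"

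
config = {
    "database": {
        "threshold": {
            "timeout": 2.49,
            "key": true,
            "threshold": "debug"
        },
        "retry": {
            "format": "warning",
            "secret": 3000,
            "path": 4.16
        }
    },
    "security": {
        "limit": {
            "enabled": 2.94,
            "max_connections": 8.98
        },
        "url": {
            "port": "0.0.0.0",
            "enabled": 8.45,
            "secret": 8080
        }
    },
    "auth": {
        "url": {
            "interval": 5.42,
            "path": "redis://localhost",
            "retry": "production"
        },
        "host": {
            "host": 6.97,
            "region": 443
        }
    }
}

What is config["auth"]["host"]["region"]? 443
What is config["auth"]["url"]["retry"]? "production"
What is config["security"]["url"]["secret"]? 8080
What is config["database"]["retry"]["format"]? "warning"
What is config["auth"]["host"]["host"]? 6.97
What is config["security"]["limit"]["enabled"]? 2.94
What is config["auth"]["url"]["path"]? "redis://localhost"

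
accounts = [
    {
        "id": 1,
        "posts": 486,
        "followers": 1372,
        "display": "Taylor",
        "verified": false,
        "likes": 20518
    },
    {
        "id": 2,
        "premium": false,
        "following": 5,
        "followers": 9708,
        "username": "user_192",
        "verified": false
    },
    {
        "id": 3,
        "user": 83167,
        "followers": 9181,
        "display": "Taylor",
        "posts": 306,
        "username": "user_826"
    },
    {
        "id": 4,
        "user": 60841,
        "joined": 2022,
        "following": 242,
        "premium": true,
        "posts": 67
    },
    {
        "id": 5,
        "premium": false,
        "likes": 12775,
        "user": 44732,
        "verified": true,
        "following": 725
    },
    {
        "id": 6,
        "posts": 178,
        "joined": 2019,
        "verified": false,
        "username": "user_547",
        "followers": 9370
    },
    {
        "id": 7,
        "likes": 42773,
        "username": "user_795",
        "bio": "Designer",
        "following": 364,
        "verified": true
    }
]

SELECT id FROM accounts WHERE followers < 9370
[1, 3]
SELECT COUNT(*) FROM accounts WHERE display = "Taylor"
2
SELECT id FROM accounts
[1, 2, 3, 4, 5, 6, 7]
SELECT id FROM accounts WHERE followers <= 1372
[1]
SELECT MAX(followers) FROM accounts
9708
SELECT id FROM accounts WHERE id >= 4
[4, 5, 6, 7]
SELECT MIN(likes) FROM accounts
12775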